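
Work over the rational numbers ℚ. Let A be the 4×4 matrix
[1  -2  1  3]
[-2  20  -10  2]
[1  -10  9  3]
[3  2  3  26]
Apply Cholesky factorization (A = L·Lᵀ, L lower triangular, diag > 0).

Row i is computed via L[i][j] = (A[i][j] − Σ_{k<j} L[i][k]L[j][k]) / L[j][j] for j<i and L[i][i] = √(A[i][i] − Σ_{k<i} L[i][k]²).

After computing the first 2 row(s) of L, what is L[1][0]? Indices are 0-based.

L[1][0] = -2

Step 1: L[0][0] = √(1) = 1.
  L[1][0] = (-2) / L[0][0] = -2.
Step 2: L[1][1] = √(16) = 4.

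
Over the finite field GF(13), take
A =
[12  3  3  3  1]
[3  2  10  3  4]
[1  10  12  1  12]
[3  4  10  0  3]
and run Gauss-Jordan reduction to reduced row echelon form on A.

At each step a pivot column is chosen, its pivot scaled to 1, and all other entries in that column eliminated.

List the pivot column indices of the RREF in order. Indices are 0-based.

pivot(0,0)=12: scale R0 → (1, 10, 10, 10, 12)
  clear (1,0): R1 −= (3)R0 → (0, 11, 6, 12, 7)
  clear (2,0): R2 −= (1)R0 → (0, 0, 2, 4, 0)
  clear (3,0): R3 −= (3)R0 → (0, 0, 6, 9, 6)
pivot(1,1)=11: scale R1 → (0, 1, 10, 7, 3)
  clear (0,1): R0 −= (10)R1 → (1, 0, 1, 5, 8)
pivot(2,2)=2: scale R2 → (0, 0, 1, 2, 0)
  clear (0,2): R0 −= (1)R2 → (1, 0, 0, 3, 8)
  clear (1,2): R1 −= (10)R2 → (0, 1, 0, 0, 3)
  clear (3,2): R3 −= (6)R2 → (0, 0, 0, 10, 6)
pivot(3,3)=10: scale R3 → (0, 0, 0, 1, 11)
  clear (0,3): R0 −= (3)R3 → (1, 0, 0, 0, 1)
  clear (2,3): R2 −= (2)R3 → (0, 0, 1, 0, 4)

pivot columns: 0, 1, 2, 3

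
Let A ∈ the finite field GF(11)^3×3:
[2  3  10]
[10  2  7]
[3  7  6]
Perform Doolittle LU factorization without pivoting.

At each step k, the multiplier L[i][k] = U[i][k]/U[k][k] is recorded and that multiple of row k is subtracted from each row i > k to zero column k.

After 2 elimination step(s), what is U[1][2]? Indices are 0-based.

k=0: U[0][0]=2
  eliminate (1,0): mult=5, new row 1: (0, 9, 1); set L[1][0]=5
  eliminate (2,0): mult=7, new row 2: (0, 8, 2); set L[2][0]=7
k=1: U[1][1]=9
  eliminate (2,1): mult=7, new row 2: (0, 0, 6); set L[2][1]=7

U[1][2] = 1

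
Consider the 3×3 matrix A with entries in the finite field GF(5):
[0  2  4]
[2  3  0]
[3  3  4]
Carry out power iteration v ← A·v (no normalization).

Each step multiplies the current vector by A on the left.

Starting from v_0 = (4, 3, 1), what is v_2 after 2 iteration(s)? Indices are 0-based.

v_2 = (4, 1, 1)

v_0 = (4, 3, 1).
v_1 = A·v_0 = (0, 2, 0).
v_2 = A·v_1 = (4, 1, 1).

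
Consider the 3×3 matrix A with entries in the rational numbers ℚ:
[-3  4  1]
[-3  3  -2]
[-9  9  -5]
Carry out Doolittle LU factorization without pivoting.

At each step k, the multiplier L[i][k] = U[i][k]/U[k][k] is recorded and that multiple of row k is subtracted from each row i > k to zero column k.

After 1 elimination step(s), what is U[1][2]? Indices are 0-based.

U[1][2] = -3

[col 0] pivot -3
  R1 -= 1*R0 → (0, -1, -3)  (L[1][0] := 1)
  R2 -= 3*R0 → (0, -3, -8)  (L[2][0] := 3)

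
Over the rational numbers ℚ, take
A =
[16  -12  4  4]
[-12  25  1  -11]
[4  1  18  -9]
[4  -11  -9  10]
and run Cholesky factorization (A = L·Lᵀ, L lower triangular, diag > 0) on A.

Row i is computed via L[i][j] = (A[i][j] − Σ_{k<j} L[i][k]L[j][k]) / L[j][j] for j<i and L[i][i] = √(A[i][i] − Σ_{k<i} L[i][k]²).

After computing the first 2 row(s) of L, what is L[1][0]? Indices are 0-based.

L[1][0] = -3

Step 1: L[0][0] = √(16) = 4.
  L[1][0] = (-12) / L[0][0] = -3.
Step 2: L[1][1] = √(16) = 4.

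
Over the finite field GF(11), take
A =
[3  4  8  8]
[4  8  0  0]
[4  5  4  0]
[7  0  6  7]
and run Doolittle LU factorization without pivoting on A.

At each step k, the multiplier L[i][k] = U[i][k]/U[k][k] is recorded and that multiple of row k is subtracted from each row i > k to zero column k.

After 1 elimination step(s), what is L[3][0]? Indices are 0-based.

k=0: U[0][0]=3
  eliminate (1,0): mult=5, new row 1: (0, 10, 4, 4); set L[1][0]=5
  eliminate (2,0): mult=5, new row 2: (0, 7, 8, 4); set L[2][0]=5
  eliminate (3,0): mult=6, new row 3: (0, 9, 2, 3); set L[3][0]=6

L[3][0] = 6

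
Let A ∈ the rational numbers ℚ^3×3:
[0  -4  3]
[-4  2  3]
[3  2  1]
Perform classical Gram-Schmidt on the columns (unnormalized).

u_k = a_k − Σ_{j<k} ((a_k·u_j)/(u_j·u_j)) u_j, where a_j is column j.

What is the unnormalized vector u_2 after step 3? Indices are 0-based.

u_2 = (329/149, 282/149, 376/149)

Step 1: u_0 = a_0 = (0, -4, 3).
Step 2: u_1 = a_1 − (-2/25)·u_0 = (-4, 42/25, 56/25).
Step 3: u_2 = a_2 − (-9/25)·u_0 − (-59/298)·u_1 = (329/149, 282/149, 376/149).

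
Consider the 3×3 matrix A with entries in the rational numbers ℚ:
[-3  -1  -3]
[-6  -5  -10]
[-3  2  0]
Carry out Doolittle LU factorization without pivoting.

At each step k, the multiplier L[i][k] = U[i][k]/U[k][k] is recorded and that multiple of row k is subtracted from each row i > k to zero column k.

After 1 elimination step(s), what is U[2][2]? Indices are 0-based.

U[2][2] = 3

k=0: U[0][0]=-3
  eliminate (1,0): mult=2, new row 1: (0, -3, -4); set L[1][0]=2
  eliminate (2,0): mult=1, new row 2: (0, 3, 3); set L[2][0]=1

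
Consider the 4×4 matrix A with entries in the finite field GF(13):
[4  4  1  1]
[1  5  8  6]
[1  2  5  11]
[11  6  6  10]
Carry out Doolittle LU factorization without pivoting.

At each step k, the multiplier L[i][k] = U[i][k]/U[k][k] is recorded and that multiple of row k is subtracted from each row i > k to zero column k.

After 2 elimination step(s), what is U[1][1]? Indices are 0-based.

Step 1: pivot at (0,0) is 4.
  row1 ← row1 − (10)·row0  ⇒  L[1][0]=10, U row1=(0, 4, 11, 9)
  row2 ← row2 − (10)·row0  ⇒  L[2][0]=10, U row2=(0, 1, 8, 1)
  row3 ← row3 − (6)·row0  ⇒  L[3][0]=6, U row3=(0, 8, 0, 4)
Step 2: pivot at (1,1) is 4.
  row2 ← row2 − (10)·row1  ⇒  L[2][1]=10, U row2=(0, 0, 2, 2)
  row3 ← row3 − (2)·row1  ⇒  L[3][1]=2, U row3=(0, 0, 4, 12)

U[1][1] = 4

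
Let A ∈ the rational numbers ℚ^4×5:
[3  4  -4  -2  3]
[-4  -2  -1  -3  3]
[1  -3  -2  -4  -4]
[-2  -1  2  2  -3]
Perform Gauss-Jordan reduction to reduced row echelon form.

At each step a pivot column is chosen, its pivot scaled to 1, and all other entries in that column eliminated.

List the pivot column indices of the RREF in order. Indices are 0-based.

pivot(0,0)=3: scale R0 → (1, 4/3, -4/3, -2/3, 1)
  clear (1,0): R1 −= (-4)R0 → (0, 10/3, -19/3, -17/3, 7)
  clear (2,0): R2 −= (1)R0 → (0, -13/3, -2/3, -10/3, -5)
  clear (3,0): R3 −= (-2)R0 → (0, 5/3, -2/3, 2/3, -1)
pivot(1,1)=10/3: scale R1 → (0, 1, -19/10, -17/10, 21/10)
  clear (0,1): R0 −= (4/3)R1 → (1, 0, 6/5, 8/5, -9/5)
  clear (2,1): R2 −= (-13/3)R1 → (0, 0, -89/10, -107/10, 41/10)
  clear (3,1): R3 −= (5/3)R1 → (0, 0, 5/2, 7/2, -9/2)
pivot(2,2)=-89/10: scale R2 → (0, 0, 1, 107/89, -41/89)
  clear (0,2): R0 −= (6/5)R2 → (1, 0, 0, 14/89, -111/89)
  clear (1,2): R1 −= (-19/10)R2 → (0, 1, 0, 52/89, 109/89)
  clear (3,2): R3 −= (5/2)R2 → (0, 0, 0, 44/89, -298/89)
pivot(3,3)=44/89: scale R3 → (0, 0, 0, 1, -149/22)
  clear (0,3): R0 −= (14/89)R3 → (1, 0, 0, 0, -2/11)
  clear (1,3): R1 −= (52/89)R3 → (0, 1, 0, 0, 57/11)
  clear (2,3): R2 −= (107/89)R3 → (0, 0, 1, 0, 169/22)

pivot columns: 0, 1, 2, 3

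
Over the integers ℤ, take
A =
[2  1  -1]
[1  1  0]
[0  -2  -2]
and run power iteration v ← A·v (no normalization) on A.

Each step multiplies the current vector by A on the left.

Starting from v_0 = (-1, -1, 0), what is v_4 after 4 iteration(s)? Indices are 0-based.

v_0 = (-1, -1, 0).
v_1 = A·v_0 = (-3, -2, 2).
v_2 = A·v_1 = (-10, -5, 0).
v_3 = A·v_2 = (-25, -15, 10).
v_4 = A·v_3 = (-75, -40, 10).

v_4 = (-75, -40, 10)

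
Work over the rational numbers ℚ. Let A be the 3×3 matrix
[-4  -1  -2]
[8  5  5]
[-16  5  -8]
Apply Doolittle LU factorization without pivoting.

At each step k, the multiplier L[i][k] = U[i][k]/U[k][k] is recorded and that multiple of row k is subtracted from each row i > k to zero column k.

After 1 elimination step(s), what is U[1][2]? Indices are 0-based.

U[1][2] = 1

[col 0] pivot -4
  R1 -= -2*R0 → (0, 3, 1)  (L[1][0] := -2)
  R2 -= 4*R0 → (0, 9, 0)  (L[2][0] := 4)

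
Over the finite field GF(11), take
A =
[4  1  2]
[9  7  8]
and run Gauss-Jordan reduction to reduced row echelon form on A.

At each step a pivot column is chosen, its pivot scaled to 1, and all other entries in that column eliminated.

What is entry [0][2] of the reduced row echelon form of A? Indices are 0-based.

M[0][2] = 9

step 1: normalize row 0 (÷4) = (1, 3, 6)
  row 1: subtract 9×row0 = (0, 2, 9)
step 2: normalize row 1 (÷2) = (0, 1, 10)
  row 0: subtract 3×row1 = (1, 0, 9)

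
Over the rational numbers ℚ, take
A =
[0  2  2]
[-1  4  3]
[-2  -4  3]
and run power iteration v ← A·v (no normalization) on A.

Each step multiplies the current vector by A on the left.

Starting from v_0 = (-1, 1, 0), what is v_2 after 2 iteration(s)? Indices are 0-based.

v_0 = (-1, 1, 0).
v_1 = A·v_0 = (2, 5, -2).
v_2 = A·v_1 = (6, 12, -30).

v_2 = (6, 12, -30)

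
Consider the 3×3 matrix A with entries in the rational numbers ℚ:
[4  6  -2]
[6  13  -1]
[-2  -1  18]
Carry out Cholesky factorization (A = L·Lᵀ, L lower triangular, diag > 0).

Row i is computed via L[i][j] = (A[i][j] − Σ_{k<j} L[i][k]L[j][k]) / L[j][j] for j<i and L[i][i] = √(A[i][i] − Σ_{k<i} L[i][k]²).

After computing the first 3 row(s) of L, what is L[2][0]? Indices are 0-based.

Step 1: L[0][0] = √(4) = 2.
  L[1][0] = (6) / L[0][0] = 3.
Step 2: L[1][1] = √(4) = 2.
  L[2][0] = (-2) / L[0][0] = -1.
  L[2][1] = (2) / L[1][1] = 1.
Step 3: L[2][2] = √(16) = 4.

L[2][0] = -1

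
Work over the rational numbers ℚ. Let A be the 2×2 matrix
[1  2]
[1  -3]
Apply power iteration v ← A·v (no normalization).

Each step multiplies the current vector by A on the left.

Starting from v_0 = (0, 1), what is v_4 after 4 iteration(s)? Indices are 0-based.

v_4 = (-56, 129)

v_0 = (0, 1).
v_1 = A·v_0 = (2, -3).
v_2 = A·v_1 = (-4, 11).
v_3 = A·v_2 = (18, -37).
v_4 = A·v_3 = (-56, 129).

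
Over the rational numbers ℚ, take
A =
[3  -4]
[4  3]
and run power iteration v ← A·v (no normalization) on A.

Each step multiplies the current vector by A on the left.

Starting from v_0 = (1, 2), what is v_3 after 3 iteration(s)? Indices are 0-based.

v_3 = (-205, -190)

v_0 = (1, 2).
v_1 = A·v_0 = (-5, 10).
v_2 = A·v_1 = (-55, 10).
v_3 = A·v_2 = (-205, -190).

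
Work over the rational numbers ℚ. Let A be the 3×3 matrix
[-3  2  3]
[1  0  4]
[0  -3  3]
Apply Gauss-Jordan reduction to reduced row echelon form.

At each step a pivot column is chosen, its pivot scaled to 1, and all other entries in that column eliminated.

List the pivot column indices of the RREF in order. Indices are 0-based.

step 1: normalize row 0 (÷-3) = (1, -2/3, -1)
  row 1: subtract 1×row0 = (0, 2/3, 5)
step 2: normalize row 1 (÷2/3) = (0, 1, 15/2)
  row 0: subtract -2/3×row1 = (1, 0, 4)
  row 2: subtract -3×row1 = (0, 0, 51/2)
step 3: normalize row 2 (÷51/2) = (0, 0, 1)
  row 0: subtract 4×row2 = (1, 0, 0)
  row 1: subtract 15/2×row2 = (0, 1, 0)

pivot columns: 0, 1, 2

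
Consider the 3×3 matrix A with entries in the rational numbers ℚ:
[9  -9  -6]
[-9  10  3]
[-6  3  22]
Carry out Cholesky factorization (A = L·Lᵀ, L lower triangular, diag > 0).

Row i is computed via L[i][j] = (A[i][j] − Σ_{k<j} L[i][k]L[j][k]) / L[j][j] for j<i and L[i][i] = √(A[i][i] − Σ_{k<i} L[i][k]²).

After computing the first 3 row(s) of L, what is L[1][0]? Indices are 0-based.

Step 1: L[0][0] = √(9) = 3.
  L[1][0] = (-9) / L[0][0] = -3.
Step 2: L[1][1] = √(1) = 1.
  L[2][0] = (-6) / L[0][0] = -2.
  L[2][1] = (-3) / L[1][1] = -3.
Step 3: L[2][2] = √(9) = 3.

L[1][0] = -3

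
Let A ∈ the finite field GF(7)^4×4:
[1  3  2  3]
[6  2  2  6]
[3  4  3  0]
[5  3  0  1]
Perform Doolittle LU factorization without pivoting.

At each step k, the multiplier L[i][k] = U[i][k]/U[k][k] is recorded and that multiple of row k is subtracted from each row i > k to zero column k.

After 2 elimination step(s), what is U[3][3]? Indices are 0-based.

U[3][3] = 2

[col 0] pivot 1
  R1 -= 6*R0 → (0, 5, 4, 2)  (L[1][0] := 6)
  R2 -= 3*R0 → (0, 2, 4, 5)  (L[2][0] := 3)
  R3 -= 5*R0 → (0, 2, 4, 0)  (L[3][0] := 5)
[col 1] pivot 5
  R2 -= 6*R1 → (0, 0, 1, 0)  (L[2][1] := 6)
  R3 -= 6*R1 → (0, 0, 1, 2)  (L[3][1] := 6)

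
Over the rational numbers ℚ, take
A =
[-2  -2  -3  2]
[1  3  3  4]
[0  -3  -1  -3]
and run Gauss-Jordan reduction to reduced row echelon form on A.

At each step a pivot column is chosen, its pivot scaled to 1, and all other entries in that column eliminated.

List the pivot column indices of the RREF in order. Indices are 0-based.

pivot columns: 0, 1, 2

[1] R0 /= -2  ⇒  (1, 1, 3/2, -1)
     R1 -= 1·R0  ⇒  (0, 2, 3/2, 5)
[2] R1 /= 2  ⇒  (0, 1, 3/4, 5/2)
     R0 -= 1·R1  ⇒  (1, 0, 3/4, -7/2)
     R2 -= -3·R1  ⇒  (0, 0, 5/4, 9/2)
[3] R2 /= 5/4  ⇒  (0, 0, 1, 18/5)
     R0 -= 3/4·R2  ⇒  (1, 0, 0, -31/5)
     R1 -= 3/4·R2  ⇒  (0, 1, 0, -1/5)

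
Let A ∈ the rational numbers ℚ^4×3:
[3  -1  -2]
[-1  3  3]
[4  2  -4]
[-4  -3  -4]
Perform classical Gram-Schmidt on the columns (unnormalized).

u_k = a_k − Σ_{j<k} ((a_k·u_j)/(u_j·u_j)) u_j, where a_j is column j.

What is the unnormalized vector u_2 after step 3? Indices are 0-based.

Step 1: u_0 = a_0 = (3, -1, 4, -4).
Step 2: u_1 = a_1 − (1/3)·u_0 = (-2, 10/3, 2/3, -5/3).
Step 3: u_2 = a_2 − (-3/14)·u_0 − (54/55)·u_1 = (467/770, -75/154, -1462/385, -248/77).

u_2 = (467/770, -75/154, -1462/385, -248/77)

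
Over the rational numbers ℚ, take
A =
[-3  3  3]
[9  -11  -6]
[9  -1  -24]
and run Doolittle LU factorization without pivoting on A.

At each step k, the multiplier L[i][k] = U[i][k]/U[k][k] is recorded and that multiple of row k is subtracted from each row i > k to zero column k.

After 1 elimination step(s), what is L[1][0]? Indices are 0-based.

L[1][0] = -3

Step 1: pivot at (0,0) is -3.
  row1 ← row1 − (-3)·row0  ⇒  L[1][0]=-3, U row1=(0, -2, 3)
  row2 ← row2 − (-3)·row0  ⇒  L[2][0]=-3, U row2=(0, 8, -15)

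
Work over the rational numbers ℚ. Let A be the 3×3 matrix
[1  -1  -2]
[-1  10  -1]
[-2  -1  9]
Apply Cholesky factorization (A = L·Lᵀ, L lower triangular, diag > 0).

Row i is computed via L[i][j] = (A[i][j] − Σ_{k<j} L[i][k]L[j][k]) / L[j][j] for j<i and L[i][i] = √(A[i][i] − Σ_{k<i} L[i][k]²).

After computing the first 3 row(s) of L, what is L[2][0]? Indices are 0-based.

Step 1: L[0][0] = √(1) = 1.
  L[1][0] = (-1) / L[0][0] = -1.
Step 2: L[1][1] = √(9) = 3.
  L[2][0] = (-2) / L[0][0] = -2.
  L[2][1] = (-3) / L[1][1] = -1.
Step 3: L[2][2] = √(4) = 2.

L[2][0] = -2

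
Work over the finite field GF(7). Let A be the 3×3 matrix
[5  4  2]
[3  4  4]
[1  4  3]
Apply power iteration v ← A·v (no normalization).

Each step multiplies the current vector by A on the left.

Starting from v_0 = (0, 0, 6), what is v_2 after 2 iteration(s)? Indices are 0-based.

v_2 = (3, 1, 1)

v_0 = (0, 0, 6).
v_1 = A·v_0 = (5, 3, 4).
v_2 = A·v_1 = (3, 1, 1).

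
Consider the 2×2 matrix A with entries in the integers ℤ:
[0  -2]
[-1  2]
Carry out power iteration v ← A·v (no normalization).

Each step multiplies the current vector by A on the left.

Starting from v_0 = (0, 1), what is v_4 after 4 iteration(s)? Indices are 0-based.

v_4 = (-32, 44)

v_0 = (0, 1).
v_1 = A·v_0 = (-2, 2).
v_2 = A·v_1 = (-4, 6).
v_3 = A·v_2 = (-12, 16).
v_4 = A·v_3 = (-32, 44).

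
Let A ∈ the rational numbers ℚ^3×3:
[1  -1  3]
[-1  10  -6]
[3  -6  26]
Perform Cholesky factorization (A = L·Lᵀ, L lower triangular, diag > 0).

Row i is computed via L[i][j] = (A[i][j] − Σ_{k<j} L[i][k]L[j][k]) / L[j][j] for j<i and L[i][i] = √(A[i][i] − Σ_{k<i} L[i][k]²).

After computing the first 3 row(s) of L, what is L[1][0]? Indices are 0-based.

Step 1: L[0][0] = √(1) = 1.
  L[1][0] = (-1) / L[0][0] = -1.
Step 2: L[1][1] = √(9) = 3.
  L[2][0] = (3) / L[0][0] = 3.
  L[2][1] = (-3) / L[1][1] = -1.
Step 3: L[2][2] = √(16) = 4.

L[1][0] = -1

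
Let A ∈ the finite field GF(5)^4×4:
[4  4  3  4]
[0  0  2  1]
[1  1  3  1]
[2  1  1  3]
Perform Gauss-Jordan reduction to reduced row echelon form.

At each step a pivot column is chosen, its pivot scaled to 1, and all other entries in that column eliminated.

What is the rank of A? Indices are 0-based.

step 1: normalize row 0 (÷4) = (1, 1, 2, 1)
  row 2: subtract 1×row0 = (0, 0, 1, 0)
  row 3: subtract 2×row0 = (0, 4, 2, 1)
step 2: exchange rows 1,3
step 2: normalize row 1 (÷4) = (0, 1, 3, 4)
  row 0: subtract 1×row1 = (1, 0, 4, 2)
step 3: normalize row 2 (÷1) = (0, 0, 1, 0)
  row 0: subtract 4×row2 = (1, 0, 0, 2)
  row 1: subtract 3×row2 = (0, 1, 0, 4)
  row 3: subtract 2×row2 = (0, 0, 0, 1)
step 4: normalize row 3 (÷1) = (0, 0, 0, 1)
  row 0: subtract 2×row3 = (1, 0, 0, 0)
  row 1: subtract 4×row3 = (0, 1, 0, 0)

rank = 4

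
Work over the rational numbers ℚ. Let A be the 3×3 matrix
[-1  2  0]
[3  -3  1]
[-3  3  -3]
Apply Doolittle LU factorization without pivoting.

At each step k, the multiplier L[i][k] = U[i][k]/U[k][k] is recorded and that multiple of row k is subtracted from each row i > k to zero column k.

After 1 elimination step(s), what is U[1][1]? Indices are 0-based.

U[1][1] = 3

Step 1: pivot at (0,0) is -1.
  row1 ← row1 − (-3)·row0  ⇒  L[1][0]=-3, U row1=(0, 3, 1)
  row2 ← row2 − (3)·row0  ⇒  L[2][0]=3, U row2=(0, -3, -3)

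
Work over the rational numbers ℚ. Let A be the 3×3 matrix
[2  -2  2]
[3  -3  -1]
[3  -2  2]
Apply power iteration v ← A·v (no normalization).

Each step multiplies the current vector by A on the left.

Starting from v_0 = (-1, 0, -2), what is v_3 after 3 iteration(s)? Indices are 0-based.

v_0 = (-1, 0, -2).
v_1 = A·v_0 = (-6, -1, -7).
v_2 = A·v_1 = (-24, -8, -30).
v_3 = A·v_2 = (-92, -18, -116).

v_3 = (-92, -18, -116)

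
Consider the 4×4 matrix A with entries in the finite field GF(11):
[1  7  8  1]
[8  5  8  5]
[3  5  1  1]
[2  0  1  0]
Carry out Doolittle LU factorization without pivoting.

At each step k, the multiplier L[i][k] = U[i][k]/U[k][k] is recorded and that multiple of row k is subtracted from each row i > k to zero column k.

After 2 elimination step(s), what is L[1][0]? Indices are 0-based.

L[1][0] = 8

Step 1: pivot at (0,0) is 1.
  row1 ← row1 − (8)·row0  ⇒  L[1][0]=8, U row1=(0, 4, 10, 8)
  row2 ← row2 − (3)·row0  ⇒  L[2][0]=3, U row2=(0, 6, 10, 9)
  row3 ← row3 − (2)·row0  ⇒  L[3][0]=2, U row3=(0, 8, 7, 9)
Step 2: pivot at (1,1) is 4.
  row2 ← row2 − (7)·row1  ⇒  L[2][1]=7, U row2=(0, 0, 6, 8)
  row3 ← row3 − (2)·row1  ⇒  L[3][1]=2, U row3=(0, 0, 9, 4)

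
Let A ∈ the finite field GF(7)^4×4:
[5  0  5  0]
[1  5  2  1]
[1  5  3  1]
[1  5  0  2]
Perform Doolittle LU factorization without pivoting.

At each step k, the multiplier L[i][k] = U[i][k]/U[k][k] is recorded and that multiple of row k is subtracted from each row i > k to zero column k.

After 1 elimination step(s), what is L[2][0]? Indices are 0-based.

k=0: U[0][0]=5
  eliminate (1,0): mult=3, new row 1: (0, 5, 1, 1); set L[1][0]=3
  eliminate (2,0): mult=3, new row 2: (0, 5, 2, 1); set L[2][0]=3
  eliminate (3,0): mult=3, new row 3: (0, 5, 6, 2); set L[3][0]=3

L[2][0] = 3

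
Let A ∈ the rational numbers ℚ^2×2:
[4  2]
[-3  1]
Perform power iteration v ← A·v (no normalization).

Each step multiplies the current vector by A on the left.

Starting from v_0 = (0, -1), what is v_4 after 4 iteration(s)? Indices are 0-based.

v_0 = (0, -1).
v_1 = A·v_0 = (-2, -1).
v_2 = A·v_1 = (-10, 5).
v_3 = A·v_2 = (-30, 35).
v_4 = A·v_3 = (-50, 125).

v_4 = (-50, 125)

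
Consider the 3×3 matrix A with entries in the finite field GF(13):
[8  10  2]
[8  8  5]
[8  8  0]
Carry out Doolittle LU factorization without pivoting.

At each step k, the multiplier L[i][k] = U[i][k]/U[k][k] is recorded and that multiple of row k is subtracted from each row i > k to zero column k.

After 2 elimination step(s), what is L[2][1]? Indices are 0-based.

k=0: U[0][0]=8
  eliminate (1,0): mult=1, new row 1: (0, 11, 3); set L[1][0]=1
  eliminate (2,0): mult=1, new row 2: (0, 11, 11); set L[2][0]=1
k=1: U[1][1]=11
  eliminate (2,1): mult=1, new row 2: (0, 0, 8); set L[2][1]=1

L[2][1] = 1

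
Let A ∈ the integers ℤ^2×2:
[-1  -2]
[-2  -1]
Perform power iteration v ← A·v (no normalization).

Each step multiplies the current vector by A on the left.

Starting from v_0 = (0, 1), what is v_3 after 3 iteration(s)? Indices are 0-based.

v_3 = (-14, -13)

v_0 = (0, 1).
v_1 = A·v_0 = (-2, -1).
v_2 = A·v_1 = (4, 5).
v_3 = A·v_2 = (-14, -13).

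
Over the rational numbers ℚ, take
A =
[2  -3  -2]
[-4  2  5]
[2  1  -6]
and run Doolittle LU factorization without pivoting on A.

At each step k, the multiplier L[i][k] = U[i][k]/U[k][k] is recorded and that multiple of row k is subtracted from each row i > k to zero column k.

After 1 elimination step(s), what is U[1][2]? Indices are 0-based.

U[1][2] = 1

Step 1: pivot at (0,0) is 2.
  row1 ← row1 − (-2)·row0  ⇒  L[1][0]=-2, U row1=(0, -4, 1)
  row2 ← row2 − (1)·row0  ⇒  L[2][0]=1, U row2=(0, 4, -4)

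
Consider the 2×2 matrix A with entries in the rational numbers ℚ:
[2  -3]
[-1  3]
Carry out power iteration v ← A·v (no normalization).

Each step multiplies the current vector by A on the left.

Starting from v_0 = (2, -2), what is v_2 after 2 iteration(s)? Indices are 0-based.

v_0 = (2, -2).
v_1 = A·v_0 = (10, -8).
v_2 = A·v_1 = (44, -34).

v_2 = (44, -34)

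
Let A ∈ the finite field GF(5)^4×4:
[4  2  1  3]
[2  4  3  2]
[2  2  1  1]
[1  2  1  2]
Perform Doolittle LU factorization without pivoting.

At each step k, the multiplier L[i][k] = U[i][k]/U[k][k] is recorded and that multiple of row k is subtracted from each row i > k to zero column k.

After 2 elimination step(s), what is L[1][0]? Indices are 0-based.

[col 0] pivot 4
  R1 -= 3*R0 → (0, 3, 0, 3)  (L[1][0] := 3)
  R2 -= 3*R0 → (0, 1, 3, 2)  (L[2][0] := 3)
  R3 -= 4*R0 → (0, 4, 2, 0)  (L[3][0] := 4)
[col 1] pivot 3
  R2 -= 2*R1 → (0, 0, 3, 1)  (L[2][1] := 2)
  R3 -= 3*R1 → (0, 0, 2, 1)  (L[3][1] := 3)

L[1][0] = 3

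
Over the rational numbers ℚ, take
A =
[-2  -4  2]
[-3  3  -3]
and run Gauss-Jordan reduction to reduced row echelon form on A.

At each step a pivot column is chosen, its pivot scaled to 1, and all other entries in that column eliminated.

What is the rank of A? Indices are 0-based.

rank = 2

pivot(0,0)=-2: scale R0 → (1, 2, -1)
  clear (1,0): R1 −= (-3)R0 → (0, 9, -6)
pivot(1,1)=9: scale R1 → (0, 1, -2/3)
  clear (0,1): R0 −= (2)R1 → (1, 0, 1/3)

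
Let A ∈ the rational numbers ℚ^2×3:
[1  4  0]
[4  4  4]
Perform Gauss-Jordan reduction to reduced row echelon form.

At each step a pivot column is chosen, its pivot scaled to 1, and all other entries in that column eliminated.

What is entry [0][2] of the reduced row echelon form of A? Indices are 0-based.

M[0][2] = 4/3

[1] R0 /= 1  ⇒  (1, 4, 0)
     R1 -= 4·R0  ⇒  (0, -12, 4)
[2] R1 /= -12  ⇒  (0, 1, -1/3)
     R0 -= 4·R1  ⇒  (1, 0, 4/3)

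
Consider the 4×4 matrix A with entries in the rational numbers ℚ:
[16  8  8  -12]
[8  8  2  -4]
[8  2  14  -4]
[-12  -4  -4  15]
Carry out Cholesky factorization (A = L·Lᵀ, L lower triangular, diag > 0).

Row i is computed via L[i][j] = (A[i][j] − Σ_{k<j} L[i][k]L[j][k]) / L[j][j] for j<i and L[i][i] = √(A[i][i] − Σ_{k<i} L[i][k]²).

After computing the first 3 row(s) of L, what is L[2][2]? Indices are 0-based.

Step 1: L[0][0] = √(16) = 4.
  L[1][0] = (8) / L[0][0] = 2.
Step 2: L[1][1] = √(4) = 2.
  L[2][0] = (8) / L[0][0] = 2.
  L[2][1] = (-2) / L[1][1] = -1.
Step 3: L[2][2] = √(9) = 3.

L[2][2] = 3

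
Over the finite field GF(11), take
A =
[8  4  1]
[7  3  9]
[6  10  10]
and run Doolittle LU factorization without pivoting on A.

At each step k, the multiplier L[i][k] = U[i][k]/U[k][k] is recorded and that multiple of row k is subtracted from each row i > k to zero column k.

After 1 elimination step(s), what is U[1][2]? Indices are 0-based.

U[1][2] = 4

[col 0] pivot 8
  R1 -= 5*R0 → (0, 5, 4)  (L[1][0] := 5)
  R2 -= 9*R0 → (0, 7, 1)  (L[2][0] := 9)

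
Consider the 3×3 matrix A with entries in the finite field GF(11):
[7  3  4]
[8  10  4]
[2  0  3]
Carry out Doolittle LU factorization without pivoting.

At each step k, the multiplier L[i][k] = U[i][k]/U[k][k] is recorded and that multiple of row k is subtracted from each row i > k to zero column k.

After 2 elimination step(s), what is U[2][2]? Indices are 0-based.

[col 0] pivot 7
  R1 -= 9*R0 → (0, 5, 1)  (L[1][0] := 9)
  R2 -= 5*R0 → (0, 7, 5)  (L[2][0] := 5)
[col 1] pivot 5
  R2 -= 8*R1 → (0, 0, 8)  (L[2][1] := 8)

U[2][2] = 8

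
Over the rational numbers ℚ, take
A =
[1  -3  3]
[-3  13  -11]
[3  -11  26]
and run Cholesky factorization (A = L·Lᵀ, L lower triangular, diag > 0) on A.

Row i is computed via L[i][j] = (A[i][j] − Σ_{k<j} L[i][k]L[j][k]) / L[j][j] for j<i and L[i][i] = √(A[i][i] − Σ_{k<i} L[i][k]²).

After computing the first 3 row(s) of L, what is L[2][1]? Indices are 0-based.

Step 1: L[0][0] = √(1) = 1.
  L[1][0] = (-3) / L[0][0] = -3.
Step 2: L[1][1] = √(4) = 2.
  L[2][0] = (3) / L[0][0] = 3.
  L[2][1] = (-2) / L[1][1] = -1.
Step 3: L[2][2] = √(16) = 4.

L[2][1] = -1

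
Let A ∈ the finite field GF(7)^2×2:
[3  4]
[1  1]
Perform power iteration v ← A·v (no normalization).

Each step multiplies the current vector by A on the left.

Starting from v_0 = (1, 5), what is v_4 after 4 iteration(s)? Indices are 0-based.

v_4 = (0, 6)

v_0 = (1, 5).
v_1 = A·v_0 = (2, 6).
v_2 = A·v_1 = (2, 1).
v_3 = A·v_2 = (3, 3).
v_4 = A·v_3 = (0, 6).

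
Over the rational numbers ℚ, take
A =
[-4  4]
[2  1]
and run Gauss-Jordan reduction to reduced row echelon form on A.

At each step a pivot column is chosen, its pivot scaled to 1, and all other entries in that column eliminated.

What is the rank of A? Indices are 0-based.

pivot(0,0)=-4: scale R0 → (1, -1)
  clear (1,0): R1 −= (2)R0 → (0, 3)
pivot(1,1)=3: scale R1 → (0, 1)
  clear (0,1): R0 −= (-1)R1 → (1, 0)

rank = 2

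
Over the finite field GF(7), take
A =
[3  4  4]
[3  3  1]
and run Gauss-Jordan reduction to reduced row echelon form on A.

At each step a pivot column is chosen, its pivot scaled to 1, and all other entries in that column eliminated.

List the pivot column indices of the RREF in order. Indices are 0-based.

pivot columns: 0, 1

pivot(0,0)=3: scale R0 → (1, 6, 6)
  clear (1,0): R1 −= (3)R0 → (0, 6, 4)
pivot(1,1)=6: scale R1 → (0, 1, 3)
  clear (0,1): R0 −= (6)R1 → (1, 0, 2)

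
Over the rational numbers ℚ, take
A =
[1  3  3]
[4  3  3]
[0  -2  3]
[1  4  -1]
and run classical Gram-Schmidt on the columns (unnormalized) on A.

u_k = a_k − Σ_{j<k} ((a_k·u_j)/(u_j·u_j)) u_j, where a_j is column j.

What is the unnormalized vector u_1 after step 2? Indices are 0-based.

Step 1: u_0 = a_0 = (1, 4, 0, 1).
Step 2: u_1 = a_1 − (19/18)·u_0 = (35/18, -11/9, -2, 53/18).

u_1 = (35/18, -11/9, -2, 53/18)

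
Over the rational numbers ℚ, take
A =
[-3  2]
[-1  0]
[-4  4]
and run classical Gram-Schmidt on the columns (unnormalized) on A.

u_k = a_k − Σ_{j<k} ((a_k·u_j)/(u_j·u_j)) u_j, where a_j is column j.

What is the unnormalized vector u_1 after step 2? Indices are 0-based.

Step 1: u_0 = a_0 = (-3, -1, -4).
Step 2: u_1 = a_1 − (-11/13)·u_0 = (-7/13, -11/13, 8/13).

u_1 = (-7/13, -11/13, 8/13)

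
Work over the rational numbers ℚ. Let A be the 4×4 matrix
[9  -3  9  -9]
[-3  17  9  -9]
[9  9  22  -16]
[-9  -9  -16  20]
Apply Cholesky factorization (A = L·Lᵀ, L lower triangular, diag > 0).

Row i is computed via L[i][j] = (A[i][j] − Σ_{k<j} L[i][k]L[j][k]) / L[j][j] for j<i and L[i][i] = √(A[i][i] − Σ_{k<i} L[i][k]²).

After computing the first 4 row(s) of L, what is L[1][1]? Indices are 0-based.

L[1][1] = 4

Step 1: L[0][0] = √(9) = 3.
  L[1][0] = (-3) / L[0][0] = -1.
Step 2: L[1][1] = √(16) = 4.
  L[2][0] = (9) / L[0][0] = 3.
  L[2][1] = (12) / L[1][1] = 3.
Step 3: L[2][2] = √(4) = 2.
  L[3][0] = (-9) / L[0][0] = -3.
  L[3][1] = (-12) / L[1][1] = -3.
  L[3][2] = (2) / L[2][2] = 1.
Step 4: L[3][3] = √(1) = 1.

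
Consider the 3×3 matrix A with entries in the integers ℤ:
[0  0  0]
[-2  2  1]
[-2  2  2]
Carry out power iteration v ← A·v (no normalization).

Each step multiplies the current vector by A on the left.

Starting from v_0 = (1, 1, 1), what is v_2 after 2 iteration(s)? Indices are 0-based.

v_0 = (1, 1, 1).
v_1 = A·v_0 = (0, 1, 2).
v_2 = A·v_1 = (0, 4, 6).

v_2 = (0, 4, 6)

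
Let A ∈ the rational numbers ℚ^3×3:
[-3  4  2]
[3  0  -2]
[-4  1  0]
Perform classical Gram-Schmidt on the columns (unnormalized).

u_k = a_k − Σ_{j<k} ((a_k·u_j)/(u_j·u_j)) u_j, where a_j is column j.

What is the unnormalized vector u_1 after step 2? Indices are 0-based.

u_1 = (44/17, 24/17, -15/17)

Step 1: u_0 = a_0 = (-3, 3, -4).
Step 2: u_1 = a_1 − (-8/17)·u_0 = (44/17, 24/17, -15/17).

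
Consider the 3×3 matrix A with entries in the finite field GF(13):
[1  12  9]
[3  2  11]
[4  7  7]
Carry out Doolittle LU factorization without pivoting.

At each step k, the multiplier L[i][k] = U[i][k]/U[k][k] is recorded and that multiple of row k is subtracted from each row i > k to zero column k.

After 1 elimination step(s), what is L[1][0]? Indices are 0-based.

Step 1: pivot at (0,0) is 1.
  row1 ← row1 − (3)·row0  ⇒  L[1][0]=3, U row1=(0, 5, 10)
  row2 ← row2 − (4)·row0  ⇒  L[2][0]=4, U row2=(0, 11, 10)

L[1][0] = 3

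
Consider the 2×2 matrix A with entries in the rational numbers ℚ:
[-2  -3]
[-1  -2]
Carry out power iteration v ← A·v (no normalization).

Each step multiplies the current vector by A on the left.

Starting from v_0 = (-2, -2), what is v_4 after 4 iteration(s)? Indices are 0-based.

v_4 = (-530, -306)

v_0 = (-2, -2).
v_1 = A·v_0 = (10, 6).
v_2 = A·v_1 = (-38, -22).
v_3 = A·v_2 = (142, 82).
v_4 = A·v_3 = (-530, -306).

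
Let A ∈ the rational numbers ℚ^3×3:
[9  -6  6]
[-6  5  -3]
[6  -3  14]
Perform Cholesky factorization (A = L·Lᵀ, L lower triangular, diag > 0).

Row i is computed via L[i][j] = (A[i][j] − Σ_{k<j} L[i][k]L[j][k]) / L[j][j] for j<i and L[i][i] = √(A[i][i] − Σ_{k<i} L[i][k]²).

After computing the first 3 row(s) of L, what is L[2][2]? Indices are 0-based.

L[2][2] = 3

Step 1: L[0][0] = √(9) = 3.
  L[1][0] = (-6) / L[0][0] = -2.
Step 2: L[1][1] = √(1) = 1.
  L[2][0] = (6) / L[0][0] = 2.
  L[2][1] = (1) / L[1][1] = 1.
Step 3: L[2][2] = √(9) = 3.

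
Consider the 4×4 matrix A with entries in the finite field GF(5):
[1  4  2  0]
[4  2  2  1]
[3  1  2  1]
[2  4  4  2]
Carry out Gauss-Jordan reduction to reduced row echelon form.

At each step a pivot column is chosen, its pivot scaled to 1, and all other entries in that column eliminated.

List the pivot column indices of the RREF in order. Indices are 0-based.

step 1: normalize row 0 (÷1) = (1, 4, 2, 0)
  row 1: subtract 4×row0 = (0, 1, 4, 1)
  row 2: subtract 3×row0 = (0, 4, 1, 1)
  row 3: subtract 2×row0 = (0, 1, 0, 2)
step 2: normalize row 1 (÷1) = (0, 1, 4, 1)
  row 0: subtract 4×row1 = (1, 0, 1, 1)
  row 2: subtract 4×row1 = (0, 0, 0, 2)
  row 3: subtract 1×row1 = (0, 0, 1, 1)
step 3: exchange rows 2,3
step 3: normalize row 2 (÷1) = (0, 0, 1, 1)
  row 0: subtract 1×row2 = (1, 0, 0, 0)
  row 1: subtract 4×row2 = (0, 1, 0, 2)
step 4: normalize row 3 (÷2) = (0, 0, 0, 1)
  row 1: subtract 2×row3 = (0, 1, 0, 0)
  row 2: subtract 1×row3 = (0, 0, 1, 0)

pivot columns: 0, 1, 2, 3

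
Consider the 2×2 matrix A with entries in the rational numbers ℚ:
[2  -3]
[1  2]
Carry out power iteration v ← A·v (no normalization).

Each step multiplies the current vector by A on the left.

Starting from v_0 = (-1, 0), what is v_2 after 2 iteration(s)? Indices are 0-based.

v_0 = (-1, 0).
v_1 = A·v_0 = (-2, -1).
v_2 = A·v_1 = (-1, -4).

v_2 = (-1, -4)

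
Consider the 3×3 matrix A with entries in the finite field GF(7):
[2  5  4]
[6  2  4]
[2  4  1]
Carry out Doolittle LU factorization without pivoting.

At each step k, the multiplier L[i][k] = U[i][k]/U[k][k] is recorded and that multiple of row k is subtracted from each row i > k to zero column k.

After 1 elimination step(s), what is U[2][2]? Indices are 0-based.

U[2][2] = 4

[col 0] pivot 2
  R1 -= 3*R0 → (0, 1, 6)  (L[1][0] := 3)
  R2 -= 1*R0 → (0, 6, 4)  (L[2][0] := 1)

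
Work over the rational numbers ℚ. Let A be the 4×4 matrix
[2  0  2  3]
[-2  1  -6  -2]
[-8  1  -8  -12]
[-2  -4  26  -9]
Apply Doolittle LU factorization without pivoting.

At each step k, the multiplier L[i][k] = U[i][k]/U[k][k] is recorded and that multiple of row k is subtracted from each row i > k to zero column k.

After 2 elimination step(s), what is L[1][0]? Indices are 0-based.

k=0: U[0][0]=2
  eliminate (1,0): mult=-1, new row 1: (0, 1, -4, 1); set L[1][0]=-1
  eliminate (2,0): mult=-4, new row 2: (0, 1, 0, 0); set L[2][0]=-4
  eliminate (3,0): mult=-1, new row 3: (0, -4, 28, -6); set L[3][0]=-1
k=1: U[1][1]=1
  eliminate (2,1): mult=1, new row 2: (0, 0, 4, -1); set L[2][1]=1
  eliminate (3,1): mult=-4, new row 3: (0, 0, 12, -2); set L[3][1]=-4

L[1][0] = -1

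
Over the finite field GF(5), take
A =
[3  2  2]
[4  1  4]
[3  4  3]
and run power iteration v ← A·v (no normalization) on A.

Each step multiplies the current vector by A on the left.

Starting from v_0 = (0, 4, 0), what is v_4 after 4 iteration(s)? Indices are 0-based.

v_0 = (0, 4, 0).
v_1 = A·v_0 = (3, 4, 1).
v_2 = A·v_1 = (4, 0, 3).
v_3 = A·v_2 = (3, 3, 1).
v_4 = A·v_3 = (2, 4, 4).

v_4 = (2, 4, 4)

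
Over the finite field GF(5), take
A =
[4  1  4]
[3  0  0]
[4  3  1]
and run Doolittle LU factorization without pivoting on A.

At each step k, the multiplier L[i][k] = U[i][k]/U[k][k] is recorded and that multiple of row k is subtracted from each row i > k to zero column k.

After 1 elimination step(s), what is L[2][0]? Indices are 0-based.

L[2][0] = 1

k=0: U[0][0]=4
  eliminate (1,0): mult=2, new row 1: (0, 3, 2); set L[1][0]=2
  eliminate (2,0): mult=1, new row 2: (0, 2, 2); set L[2][0]=1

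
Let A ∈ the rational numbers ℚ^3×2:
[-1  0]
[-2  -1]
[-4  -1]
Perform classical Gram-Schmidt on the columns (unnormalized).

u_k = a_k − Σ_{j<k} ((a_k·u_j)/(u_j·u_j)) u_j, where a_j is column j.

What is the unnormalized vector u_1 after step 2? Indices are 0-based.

u_1 = (2/7, -3/7, 1/7)

Step 1: u_0 = a_0 = (-1, -2, -4).
Step 2: u_1 = a_1 − (2/7)·u_0 = (2/7, -3/7, 1/7).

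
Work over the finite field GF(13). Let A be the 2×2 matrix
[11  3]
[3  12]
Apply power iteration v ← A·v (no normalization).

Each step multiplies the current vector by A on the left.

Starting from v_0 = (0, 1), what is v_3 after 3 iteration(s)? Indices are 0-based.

v_3 = (9, 2)

v_0 = (0, 1).
v_1 = A·v_0 = (3, 12).
v_2 = A·v_1 = (4, 10).
v_3 = A·v_2 = (9, 2).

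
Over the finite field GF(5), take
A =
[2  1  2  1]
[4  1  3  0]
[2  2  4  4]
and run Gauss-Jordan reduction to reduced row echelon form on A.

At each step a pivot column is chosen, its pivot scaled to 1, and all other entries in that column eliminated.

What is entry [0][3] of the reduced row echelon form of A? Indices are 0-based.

[1] R0 /= 2  ⇒  (1, 3, 1, 3)
     R1 -= 4·R0  ⇒  (0, 4, 4, 3)
     R2 -= 2·R0  ⇒  (0, 1, 2, 3)
[2] R1 /= 4  ⇒  (0, 1, 1, 2)
     R0 -= 3·R1  ⇒  (1, 0, 3, 2)
     R2 -= 1·R1  ⇒  (0, 0, 1, 1)
[3] R2 /= 1  ⇒  (0, 0, 1, 1)
     R0 -= 3·R2  ⇒  (1, 0, 0, 4)
     R1 -= 1·R2  ⇒  (0, 1, 0, 1)

M[0][3] = 4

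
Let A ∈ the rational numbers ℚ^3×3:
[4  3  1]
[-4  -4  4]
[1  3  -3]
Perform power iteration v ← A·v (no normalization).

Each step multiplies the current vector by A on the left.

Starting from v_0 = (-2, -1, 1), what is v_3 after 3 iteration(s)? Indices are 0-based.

v_3 = (-106, 472, -354)

v_0 = (-2, -1, 1).
v_1 = A·v_0 = (-10, 16, -8).
v_2 = A·v_1 = (0, -56, 62).
v_3 = A·v_2 = (-106, 472, -354).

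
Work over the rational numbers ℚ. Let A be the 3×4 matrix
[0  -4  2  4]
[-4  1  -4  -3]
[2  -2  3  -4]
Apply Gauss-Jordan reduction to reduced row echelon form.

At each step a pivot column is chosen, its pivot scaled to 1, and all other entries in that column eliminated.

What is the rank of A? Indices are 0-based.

rank = 3

step 1: exchange rows 0,1
step 1: normalize row 0 (÷-4) = (1, -1/4, 1, 3/4)
  row 2: subtract 2×row0 = (0, -3/2, 1, -11/2)
step 2: normalize row 1 (÷-4) = (0, 1, -1/2, -1)
  row 0: subtract -1/4×row1 = (1, 0, 7/8, 1/2)
  row 2: subtract -3/2×row1 = (0, 0, 1/4, -7)
step 3: normalize row 2 (÷1/4) = (0, 0, 1, -28)
  row 0: subtract 7/8×row2 = (1, 0, 0, 25)
  row 1: subtract -1/2×row2 = (0, 1, 0, -15)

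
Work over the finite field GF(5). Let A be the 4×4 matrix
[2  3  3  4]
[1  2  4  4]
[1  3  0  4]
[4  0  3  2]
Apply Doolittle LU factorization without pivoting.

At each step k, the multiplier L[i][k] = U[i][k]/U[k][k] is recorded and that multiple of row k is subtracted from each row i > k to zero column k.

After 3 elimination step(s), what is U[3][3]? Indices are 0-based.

[col 0] pivot 2
  R1 -= 3*R0 → (0, 3, 0, 2)  (L[1][0] := 3)
  R2 -= 3*R0 → (0, 4, 1, 2)  (L[2][0] := 3)
  R3 -= 2*R0 → (0, 4, 2, 4)  (L[3][0] := 2)
[col 1] pivot 3
  R2 -= 3*R1 → (0, 0, 1, 1)  (L[2][1] := 3)
  R3 -= 3*R1 → (0, 0, 2, 3)  (L[3][1] := 3)
[col 2] pivot 1
  R3 -= 2*R2 → (0, 0, 0, 1)  (L[3][2] := 2)

U[3][3] = 1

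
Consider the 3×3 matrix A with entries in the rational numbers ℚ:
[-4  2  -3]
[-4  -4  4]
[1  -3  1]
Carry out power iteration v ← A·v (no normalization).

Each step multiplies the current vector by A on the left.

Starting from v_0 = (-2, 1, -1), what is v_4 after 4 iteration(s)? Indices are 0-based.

v_0 = (-2, 1, -1).
v_1 = A·v_0 = (13, 0, -6).
v_2 = A·v_1 = (-34, -76, 7).
v_3 = A·v_2 = (-37, 468, 201).
v_4 = A·v_3 = (481, -920, -1240).

v_4 = (481, -920, -1240)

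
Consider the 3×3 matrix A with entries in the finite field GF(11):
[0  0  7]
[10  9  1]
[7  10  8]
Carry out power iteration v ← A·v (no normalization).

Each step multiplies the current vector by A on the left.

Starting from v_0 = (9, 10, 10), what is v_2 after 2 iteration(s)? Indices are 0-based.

v_0 = (9, 10, 10).
v_1 = A·v_0 = (4, 3, 1).
v_2 = A·v_1 = (7, 2, 0).

v_2 = (7, 2, 0)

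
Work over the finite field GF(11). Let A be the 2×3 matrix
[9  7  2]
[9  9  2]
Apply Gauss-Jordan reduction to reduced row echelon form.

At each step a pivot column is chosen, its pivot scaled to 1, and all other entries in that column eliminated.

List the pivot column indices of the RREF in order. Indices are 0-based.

pivot columns: 0, 1

step 1: normalize row 0 (÷9) = (1, 2, 10)
  row 1: subtract 9×row0 = (0, 2, 0)
step 2: normalize row 1 (÷2) = (0, 1, 0)
  row 0: subtract 2×row1 = (1, 0, 10)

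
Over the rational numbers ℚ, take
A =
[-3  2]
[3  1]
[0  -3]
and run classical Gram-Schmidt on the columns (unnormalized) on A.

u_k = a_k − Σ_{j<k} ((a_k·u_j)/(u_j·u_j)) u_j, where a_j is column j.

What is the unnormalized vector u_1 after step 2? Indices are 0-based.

Step 1: u_0 = a_0 = (-3, 3, 0).
Step 2: u_1 = a_1 − (-1/6)·u_0 = (3/2, 3/2, -3).

u_1 = (3/2, 3/2, -3)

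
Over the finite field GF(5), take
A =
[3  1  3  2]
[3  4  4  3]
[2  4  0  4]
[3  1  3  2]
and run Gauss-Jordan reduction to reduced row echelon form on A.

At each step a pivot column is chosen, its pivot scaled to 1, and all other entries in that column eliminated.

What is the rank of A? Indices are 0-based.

step 1: normalize row 0 (÷3) = (1, 2, 1, 4)
  row 1: subtract 3×row0 = (0, 3, 1, 1)
  row 2: subtract 2×row0 = (0, 0, 3, 1)
  row 3: subtract 3×row0 = (0, 0, 0, 0)
step 2: normalize row 1 (÷3) = (0, 1, 2, 2)
  row 0: subtract 2×row1 = (1, 0, 2, 0)
step 3: normalize row 2 (÷3) = (0, 0, 1, 2)
  row 0: subtract 2×row2 = (1, 0, 0, 1)
  row 1: subtract 2×row2 = (0, 1, 0, 3)
skip col 3 (zero from row 3)

rank = 3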